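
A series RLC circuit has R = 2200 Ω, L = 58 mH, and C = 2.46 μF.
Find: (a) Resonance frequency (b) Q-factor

Step 1 — Resonance condition Im(Z)=0 gives ω₀ = 1/√(LC).
Step 2 — ω₀ = 1/√(0.058·2.46e-06) = 2647 rad/s.
Step 3 — f₀ = ω₀/(2π) = 421.3 Hz.
Step 4 — Series Q: Q = ω₀L/R = 2647·0.058/2200 = 0.06979.

(a) f₀ = 421.3 Hz  (b) Q = 0.06979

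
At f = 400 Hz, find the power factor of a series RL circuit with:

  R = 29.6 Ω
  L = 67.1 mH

Step 1 — Angular frequency: ω = 2π·f = 2π·400 = 2513 rad/s.
Step 2 — Component impedances:
  R: Z = R = 29.6 Ω
  L: Z = jωL = j·2513·0.0671 = 0 + j168.6 Ω
Step 3 — Series combination: Z_total = R + L = 29.6 + j168.6 Ω = 171.2∠80.0° Ω.
Step 4 — Power factor: PF = cos(φ) = Re(Z)/|Z| = 29.6/171.2 = 0.1729.
Step 5 — Type: Im(Z) = 168.6 ⇒ lagging (phase φ = 80.0°).

PF = 0.1729 (lagging, φ = 80.0°)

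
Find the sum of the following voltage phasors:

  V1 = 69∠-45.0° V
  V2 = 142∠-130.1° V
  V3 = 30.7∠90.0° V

Step 1 — Convert each phasor to rectangular form:
  V1 = 69·(cos(-45.0°) + j·sin(-45.0°)) = 48.79 - j48.79 V
  V2 = 142·(cos(-130.1°) + j·sin(-130.1°)) = -91.47 - j108.6 V
  V3 = 30.7·(cos(90.0°) + j·sin(90.0°)) = 0 + j30.7 V
Step 2 — Sum components: V_total = -42.68 - j126.7 V.
Step 3 — Convert to polar: |V_total| = 133.7 V, ∠V_total = -108.6°.

V_total = 133.7∠-108.6° V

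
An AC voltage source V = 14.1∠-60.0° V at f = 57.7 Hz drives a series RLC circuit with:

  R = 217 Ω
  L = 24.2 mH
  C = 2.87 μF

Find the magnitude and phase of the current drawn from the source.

Step 1 — Angular frequency: ω = 2π·f = 2π·57.7 = 362.5 rad/s.
Step 2 — Component impedances:
  R: Z = R = 217 Ω
  L: Z = jωL = j·362.5·0.0242 = 0 + j8.773 Ω
  C: Z = 1/(jωC) = -j/(ω·C) = 0 - j961.1 Ω
Step 3 — Series combination: Z_total = R + L + C = 217 - j952.3 Ω = 976.7∠-77.2° Ω.
Step 4 — Source phasor: V = 14.1∠-60.0° V = 7.05 - j12.21 V.
Step 5 — Ohm's law: I = V / Z_total = (7.05 - j12.21) / (217 - j952.3) = 0.01379 + j0.00426 A.
Step 6 — Convert to polar: |I| = 0.01444 A, ∠I = 17.2°.

I = 0.01444∠17.2° A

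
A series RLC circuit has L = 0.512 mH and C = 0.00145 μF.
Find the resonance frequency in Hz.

Step 1 — Resonance condition Im(Z)=0 gives ω₀ = 1/√(LC).
Step 2 — ω₀ = 1/√(0.000512·1.45e-09) = 1.161e+06 rad/s.
Step 3 — f₀ = ω₀/(2π) = 1.847e+05 Hz.

f₀ = 1.847e+05 Hz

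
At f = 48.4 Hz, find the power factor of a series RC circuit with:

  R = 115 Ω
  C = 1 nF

Step 1 — Angular frequency: ω = 2π·f = 2π·48.4 = 304.1 rad/s.
Step 2 — Component impedances:
  R: Z = R = 115 Ω
  C: Z = 1/(jωC) = -j/(ω·C) = 0 - j3.288e+06 Ω
Step 3 — Series combination: Z_total = R + C = 115 - j3.288e+06 Ω = 3.288e+06∠-90.0° Ω.
Step 4 — Power factor: PF = cos(φ) = Re(Z)/|Z| = 115/3.2883e+06 = 3.497e-05.
Step 5 — Type: Im(Z) = -3.288e+06 ⇒ leading (phase φ = -90.0°).

PF = 3.497e-05 (leading, φ = -90.0°)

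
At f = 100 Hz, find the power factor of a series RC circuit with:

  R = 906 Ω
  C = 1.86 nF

Step 1 — Angular frequency: ω = 2π·f = 2π·100 = 628.3 rad/s.
Step 2 — Component impedances:
  R: Z = R = 906 Ω
  C: Z = 1/(jωC) = -j/(ω·C) = 0 - j8.557e+05 Ω
Step 3 — Series combination: Z_total = R + C = 906 - j8.557e+05 Ω = 8.557e+05∠-89.9° Ω.
Step 4 — Power factor: PF = cos(φ) = Re(Z)/|Z| = 906/8.557e+05 = 0.001059.
Step 5 — Type: Im(Z) = -8.557e+05 ⇒ leading (phase φ = -89.9°).

PF = 0.001059 (leading, φ = -89.9°)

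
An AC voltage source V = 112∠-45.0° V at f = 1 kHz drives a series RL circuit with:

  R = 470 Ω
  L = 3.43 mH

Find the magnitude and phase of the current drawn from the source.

Step 1 — Angular frequency: ω = 2π·f = 2π·1000 = 6283 rad/s.
Step 2 — Component impedances:
  R: Z = R = 470 Ω
  L: Z = jωL = j·6283·0.00343 = 0 + j21.55 Ω
Step 3 — Series combination: Z_total = R + L = 470 + j21.55 Ω = 470.5∠2.6° Ω.
Step 4 — Source phasor: V = 112∠-45.0° V = 79.2 - j79.2 V.
Step 5 — Ohm's law: I = V / Z_total = (79.2 - j79.2) / (470 + j21.55) = 0.1604 - j0.1759 A.
Step 6 — Convert to polar: |I| = 0.238 A, ∠I = -47.6°.

I = 0.238∠-47.6° A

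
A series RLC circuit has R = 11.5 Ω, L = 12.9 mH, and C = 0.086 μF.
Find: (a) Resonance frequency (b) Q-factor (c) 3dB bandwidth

Step 1 — Resonance condition Im(Z)=0 gives ω₀ = 1/√(LC).
Step 2 — ω₀ = 1/√(0.0129·8.6e-08) = 3.002e+04 rad/s.
Step 3 — f₀ = ω₀/(2π) = 4778 Hz.
Step 4 — Series Q: Q = ω₀L/R = 3.002e+04·0.0129/11.5 = 33.68.
Step 5 — 3dB bandwidth: Δω = ω₀/Q = 891.5 rad/s; BW = Δω/(2π) = 141.9 Hz.

(a) f₀ = 4778 Hz  (b) Q = 33.68  (c) BW = 141.9 Hz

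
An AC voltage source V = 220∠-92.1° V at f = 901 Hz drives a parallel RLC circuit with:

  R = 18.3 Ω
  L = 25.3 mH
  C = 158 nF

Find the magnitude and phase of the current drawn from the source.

Step 1 — Angular frequency: ω = 2π·f = 2π·901 = 5661 rad/s.
Step 2 — Component impedances:
  R: Z = R = 18.3 Ω
  L: Z = jωL = j·5661·0.0253 = 0 + j143.2 Ω
  C: Z = 1/(jωC) = -j/(ω·C) = 0 - j1118 Ω
Step 3 — Parallel combination: 1/Z_total = 1/R + 1/L + 1/C; Z_total = 18.08 + j2.014 Ω = 18.19∠6.4° Ω.
Step 4 — Source phasor: V = 220∠-92.1° V = -8.062 - j219.9 V.
Step 5 — Ohm's law: I = V / Z_total = (-8.062 - j219.9) / (18.08 + j2.014) = -1.779 - j11.96 A.
Step 6 — Convert to polar: |I| = 12.1 A, ∠I = -98.5°.

I = 12.1∠-98.5° A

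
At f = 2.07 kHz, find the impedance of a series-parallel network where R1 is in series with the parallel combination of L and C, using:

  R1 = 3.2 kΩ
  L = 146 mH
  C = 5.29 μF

Step 1 — Angular frequency: ω = 2π·f = 2π·2070 = 1.301e+04 rad/s.
Step 2 — Component impedances:
  R1: Z = R = 3200 Ω
  L: Z = jωL = j·1.301e+04·0.146 = 0 + j1899 Ω
  C: Z = 1/(jωC) = -j/(ω·C) = 0 - j14.53 Ω
Step 3 — Parallel branch: L || C = 1/(1/L + 1/C) = 0 - j14.65 Ω.
Step 4 — Series with R1: Z_total = R1 + (L || C) = 3200 - j14.65 Ω = 3200∠-0.3° Ω.

Z = 3200 - j14.65 Ω = 3200∠-0.3° Ω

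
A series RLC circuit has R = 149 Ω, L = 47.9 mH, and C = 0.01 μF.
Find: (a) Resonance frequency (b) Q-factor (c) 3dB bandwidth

Step 1 — Resonance condition Im(Z)=0 gives ω₀ = 1/√(LC).
Step 2 — ω₀ = 1/√(0.0479·1e-08) = 4.569e+04 rad/s.
Step 3 — f₀ = ω₀/(2π) = 7272 Hz.
Step 4 — Series Q: Q = ω₀L/R = 4.569e+04·0.0479/149 = 14.69.
Step 5 — 3dB bandwidth: Δω = ω₀/Q = 3111 rad/s; BW = Δω/(2π) = 495.1 Hz.

(a) f₀ = 7272 Hz  (b) Q = 14.69  (c) BW = 495.1 Hz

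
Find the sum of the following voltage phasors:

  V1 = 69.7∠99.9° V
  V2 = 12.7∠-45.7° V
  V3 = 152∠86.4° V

Step 1 — Convert each phasor to rectangular form:
  V1 = 69.7·(cos(99.9°) + j·sin(99.9°)) = -11.98 + j68.66 V
  V2 = 12.7·(cos(-45.7°) + j·sin(-45.7°)) = 8.87 - j9.089 V
  V3 = 152·(cos(86.4°) + j·sin(86.4°)) = 9.544 + j151.7 V
Step 2 — Sum components: V_total = 6.431 + j211.3 V.
Step 3 — Convert to polar: |V_total| = 211.4 V, ∠V_total = 88.3°.

V_total = 211.4∠88.3° V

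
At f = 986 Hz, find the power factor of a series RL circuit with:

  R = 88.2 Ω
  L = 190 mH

Step 1 — Angular frequency: ω = 2π·f = 2π·986 = 6195 rad/s.
Step 2 — Component impedances:
  R: Z = R = 88.2 Ω
  L: Z = jωL = j·6195·0.19 = 0 + j1177 Ω
Step 3 — Series combination: Z_total = R + L = 88.2 + j1177 Ω = 1180∠85.7° Ω.
Step 4 — Power factor: PF = cos(φ) = Re(Z)/|Z| = 88.2/1180.4 = 0.07472.
Step 5 — Type: Im(Z) = 1177 ⇒ lagging (phase φ = 85.7°).

PF = 0.07472 (lagging, φ = 85.7°)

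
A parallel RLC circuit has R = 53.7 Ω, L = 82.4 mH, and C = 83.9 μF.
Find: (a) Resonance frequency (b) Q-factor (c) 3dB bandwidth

Step 1 — Resonance: ω₀ = 1/√(LC) = 1/√(0.0824·8.39e-05) = 380.3 rad/s.
Step 2 — f₀ = ω₀/(2π) = 60.53 Hz.
Step 3 — Parallel Q: Q = R/(ω₀L) = 53.7/(380.3·0.0824) = 1.714.
Step 4 — Bandwidth: Δω = ω₀/Q = 222 rad/s; BW = Δω/(2π) = 35.33 Hz.

(a) f₀ = 60.53 Hz  (b) Q = 1.714  (c) BW = 35.33 Hz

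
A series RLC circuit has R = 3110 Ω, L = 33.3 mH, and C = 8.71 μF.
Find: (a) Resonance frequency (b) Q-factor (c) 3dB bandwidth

Step 1 — Resonance: ω₀ = 1/√(LC) = 1/√(0.0333·8.71e-06) = 1857 rad/s.
Step 2 — f₀ = ω₀/(2π) = 295.5 Hz.
Step 3 — Series Q: Q = ω₀L/R = 1857·0.0333/3110 = 0.01988.
Step 4 — Bandwidth: Δω = ω₀/Q = 9.339e+04 rad/s; BW = Δω/(2π) = 1.486e+04 Hz.

(a) f₀ = 295.5 Hz  (b) Q = 0.01988  (c) BW = 1.486e+04 Hz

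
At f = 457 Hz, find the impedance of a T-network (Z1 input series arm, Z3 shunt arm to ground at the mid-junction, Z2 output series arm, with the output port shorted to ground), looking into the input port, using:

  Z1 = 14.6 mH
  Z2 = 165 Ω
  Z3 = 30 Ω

Step 1 — Angular frequency: ω = 2π·f = 2π·457 = 2871 rad/s.
Step 2 — Component impedances:
  Z1: Z = jωL = j·2871·0.0146 = 0 + j41.92 Ω
  Z2: Z = R = 165 Ω
  Z3: Z = R = 30 Ω
Step 3 — With the output port shorted to ground, the output series arm Z2 runs from the junction to ground; the shunt arm Z3 also runs from the junction to ground. They appear in parallel: Z3 || Z2 = 25.38 Ω.
Step 4 — Series with input arm Z1: Z_in = Z1 + (Z3 || Z2) = 25.38 + j41.92 Ω = 49.01∠58.8° Ω.

Z = 25.38 + j41.92 Ω = 49.01∠58.8° Ω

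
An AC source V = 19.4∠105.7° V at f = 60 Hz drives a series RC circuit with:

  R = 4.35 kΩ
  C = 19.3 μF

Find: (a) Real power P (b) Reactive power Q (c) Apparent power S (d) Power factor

Step 1 — Angular frequency: ω = 2π·f = 2π·60 = 377 rad/s.
Step 2 — Component impedances:
  R: Z = R = 4350 Ω
  C: Z = 1/(jωC) = -j/(ω·C) = 0 - j137.4 Ω
Step 3 — Series combination: Z_total = R + C = 4350 - j137.4 Ω = 4352∠-1.8° Ω.
Step 4 — Source phasor: V = 19.4∠105.7° V = -5.25 + j18.68 V.
Step 5 — Current: I = V / Z = -0.001341 + j0.004251 A = 0.004458∠107.5° A.
Step 6 — Complex power: S = V·I* = 0.08643 - j0.002731 VA.
Step 7 — Real power: P = Re(S) = 0.08643 W.
Step 8 — Reactive power: Q = Im(S) = -0.002731 VAR.
Step 9 — Apparent power: |S| = 0.08648 VA.
Step 10 — Power factor: PF = P/|S| = 0.9995 (leading).

(a) P = 0.08643 W  (b) Q = -0.002731 VAR  (c) S = 0.08648 VA  (d) PF = 0.9995 (leading)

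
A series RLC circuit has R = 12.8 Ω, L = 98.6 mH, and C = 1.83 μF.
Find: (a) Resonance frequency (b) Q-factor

Step 1 — Resonance condition Im(Z)=0 gives ω₀ = 1/√(LC).
Step 2 — ω₀ = 1/√(0.0986·1.83e-06) = 2354 rad/s.
Step 3 — f₀ = ω₀/(2π) = 374.7 Hz.
Step 4 — Series Q: Q = ω₀L/R = 2354·0.0986/12.8 = 18.13.

(a) f₀ = 374.7 Hz  (b) Q = 18.13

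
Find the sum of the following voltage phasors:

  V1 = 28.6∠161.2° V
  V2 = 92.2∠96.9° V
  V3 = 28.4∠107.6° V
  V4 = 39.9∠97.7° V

Step 1 — Convert each phasor to rectangular form:
  V1 = 28.6·(cos(161.2°) + j·sin(161.2°)) = -27.07 + j9.217 V
  V2 = 92.2·(cos(96.9°) + j·sin(96.9°)) = -11.08 + j91.53 V
  V3 = 28.4·(cos(107.6°) + j·sin(107.6°)) = -8.587 + j27.07 V
  V4 = 39.9·(cos(97.7°) + j·sin(97.7°)) = -5.346 + j39.54 V
Step 2 — Sum components: V_total = -52.08 + j167.4 V.
Step 3 — Convert to polar: |V_total| = 175.3 V, ∠V_total = 107.3°.

V_total = 175.3∠107.3° V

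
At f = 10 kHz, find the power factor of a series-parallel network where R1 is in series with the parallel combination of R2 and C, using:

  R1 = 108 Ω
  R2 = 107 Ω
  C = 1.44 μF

Step 1 — Angular frequency: ω = 2π·f = 2π·1e+04 = 6.283e+04 rad/s.
Step 2 — Component impedances:
  R1: Z = R = 108 Ω
  R2: Z = R = 107 Ω
  C: Z = 1/(jωC) = -j/(ω·C) = 0 - j11.05 Ω
Step 3 — Parallel branch: R2 || C = 1/(1/R2 + 1/C) = 1.13 - j10.94 Ω.
Step 4 — Series with R1: Z_total = R1 + (R2 || C) = 109.1 - j10.94 Ω = 109.7∠-5.7° Ω.
Step 5 — Power factor: PF = cos(φ) = Re(Z)/|Z| = 109.13/109.68 = 0.995.
Step 6 — Type: Im(Z) = -10.94 ⇒ leading (phase φ = -5.7°).

PF = 0.995 (leading, φ = -5.7°)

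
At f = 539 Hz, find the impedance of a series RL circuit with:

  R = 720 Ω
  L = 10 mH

Step 1 — Angular frequency: ω = 2π·f = 2π·539 = 3387 rad/s.
Step 2 — Component impedances:
  R: Z = R = 720 Ω
  L: Z = jωL = j·3387·0.01 = 0 + j33.87 Ω
Step 3 — Series combination: Z_total = R + L = 720 + j33.87 Ω = 720.8∠2.7° Ω.

Z = 720 + j33.87 Ω = 720.8∠2.7° Ω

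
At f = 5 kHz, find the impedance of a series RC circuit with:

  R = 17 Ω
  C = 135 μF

Step 1 — Angular frequency: ω = 2π·f = 2π·5000 = 3.142e+04 rad/s.
Step 2 — Component impedances:
  R: Z = R = 17 Ω
  C: Z = 1/(jωC) = -j/(ω·C) = 0 - j0.2358 Ω
Step 3 — Series combination: Z_total = R + C = 17 - j0.2358 Ω = 17∠-0.8° Ω.

Z = 17 - j0.2358 Ω = 17∠-0.8° Ω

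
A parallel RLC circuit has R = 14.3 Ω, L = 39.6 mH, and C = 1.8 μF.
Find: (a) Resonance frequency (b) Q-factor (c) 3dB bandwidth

Step 1 — Resonance: ω₀ = 1/√(LC) = 1/√(0.0396·1.8e-06) = 3746 rad/s.
Step 2 — f₀ = ω₀/(2π) = 596.1 Hz.
Step 3 — Parallel Q: Q = R/(ω₀L) = 14.3/(3746·0.0396) = 0.09641.
Step 4 — Bandwidth: Δω = ω₀/Q = 3.885e+04 rad/s; BW = Δω/(2π) = 6183 Hz.

(a) f₀ = 596.1 Hz  (b) Q = 0.09641  (c) BW = 6183 Hz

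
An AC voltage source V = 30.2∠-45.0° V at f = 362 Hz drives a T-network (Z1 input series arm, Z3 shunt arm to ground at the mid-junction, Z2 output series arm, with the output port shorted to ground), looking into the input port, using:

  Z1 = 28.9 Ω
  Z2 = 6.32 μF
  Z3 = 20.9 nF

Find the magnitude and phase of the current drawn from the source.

Step 1 — Angular frequency: ω = 2π·f = 2π·362 = 2275 rad/s.
Step 2 — Component impedances:
  Z1: Z = R = 28.9 Ω
  Z2: Z = 1/(jωC) = -j/(ω·C) = 0 - j69.57 Ω
  Z3: Z = 1/(jωC) = -j/(ω·C) = 0 - j2.104e+04 Ω
Step 3 — With the output port shorted to ground, the output series arm Z2 runs from the junction to ground; the shunt arm Z3 also runs from the junction to ground. They appear in parallel: Z3 || Z2 = 0 - j69.34 Ω.
Step 4 — Series with input arm Z1: Z_in = Z1 + (Z3 || Z2) = 28.9 - j69.34 Ω = 75.12∠-67.4° Ω.
Step 5 — Source phasor: V = 30.2∠-45.0° V = 21.35 - j21.35 V.
Step 6 — Ohm's law: I = V / Z_total = (21.35 - j21.35) / (28.9 - j69.34) = 0.3718 + j0.153 A.
Step 7 — Convert to polar: |I| = 0.402 A, ∠I = 22.4°.

I = 0.402∠22.4° A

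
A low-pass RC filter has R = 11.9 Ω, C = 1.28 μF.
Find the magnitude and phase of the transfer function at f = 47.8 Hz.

Step 1 — Angular frequency: ω = 2π·47.8 = 300.3 rad/s.
Step 2 — Transfer function: H(jω) = 1/(1 + jωRC).
Step 3 — Denominator: 1 + jωRC = 1 + j·300.3·11.9·1.28e-06 = 1 + j0.004575.
Step 4 — H = 1 - j0.004575.
Step 5 — Magnitude: |H| = 1 (-0.0 dB); phase: φ = -0.3°.

|H| = 1 (-0.0 dB), φ = -0.3°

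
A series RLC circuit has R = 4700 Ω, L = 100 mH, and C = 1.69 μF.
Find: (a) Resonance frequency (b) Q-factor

Step 1 — Resonance condition Im(Z)=0 gives ω₀ = 1/√(LC).
Step 2 — ω₀ = 1/√(0.1·1.69e-06) = 2433 rad/s.
Step 3 — f₀ = ω₀/(2π) = 387.1 Hz.
Step 4 — Series Q: Q = ω₀L/R = 2433·0.1/4700 = 0.05176.

(a) f₀ = 387.1 Hz  (b) Q = 0.05176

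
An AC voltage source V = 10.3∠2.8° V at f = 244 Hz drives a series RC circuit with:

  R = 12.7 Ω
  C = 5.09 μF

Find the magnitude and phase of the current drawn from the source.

Step 1 — Angular frequency: ω = 2π·f = 2π·244 = 1533 rad/s.
Step 2 — Component impedances:
  R: Z = R = 12.7 Ω
  C: Z = 1/(jωC) = -j/(ω·C) = 0 - j128.1 Ω
Step 3 — Series combination: Z_total = R + C = 12.7 - j128.1 Ω = 128.8∠-84.3° Ω.
Step 4 — Source phasor: V = 10.3∠2.8° V = 10.29 + j0.5032 V.
Step 5 — Ohm's law: I = V / Z_total = (10.29 + j0.5032) / (12.7 - j128.1) = 0.003991 + j0.07988 A.
Step 6 — Convert to polar: |I| = 0.07998 A, ∠I = 87.1°.

I = 0.07998∠87.1° A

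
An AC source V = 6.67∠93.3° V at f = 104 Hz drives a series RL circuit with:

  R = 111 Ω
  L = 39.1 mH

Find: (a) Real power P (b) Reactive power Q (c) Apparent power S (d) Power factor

Step 1 — Angular frequency: ω = 2π·f = 2π·104 = 653.5 rad/s.
Step 2 — Component impedances:
  R: Z = R = 111 Ω
  L: Z = jωL = j·653.5·0.0391 = 0 + j25.55 Ω
Step 3 — Series combination: Z_total = R + L = 111 + j25.55 Ω = 113.9∠13.0° Ω.
Step 4 — Source phasor: V = 6.67∠93.3° V = -0.384 + j6.659 V.
Step 5 — Current: I = V / Z = 0.009829 + j0.05773 A = 0.05856∠80.3° A.
Step 6 — Complex power: S = V·I* = 0.3806 + j0.08761 VA.
Step 7 — Real power: P = Re(S) = 0.3806 W.
Step 8 — Reactive power: Q = Im(S) = 0.08761 VAR.
Step 9 — Apparent power: |S| = 0.3906 VA.
Step 10 — Power factor: PF = P/|S| = 0.9745 (lagging).

(a) P = 0.3806 W  (b) Q = 0.08761 VAR  (c) S = 0.3906 VA  (d) PF = 0.9745 (lagging)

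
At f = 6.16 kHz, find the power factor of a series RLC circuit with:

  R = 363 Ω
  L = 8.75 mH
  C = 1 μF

Step 1 — Angular frequency: ω = 2π·f = 2π·6160 = 3.87e+04 rad/s.
Step 2 — Component impedances:
  R: Z = R = 363 Ω
  L: Z = jωL = j·3.87e+04·0.00875 = 0 + j338.7 Ω
  C: Z = 1/(jωC) = -j/(ω·C) = 0 - j25.84 Ω
Step 3 — Series combination: Z_total = R + L + C = 363 + j312.8 Ω = 479.2∠40.8° Ω.
Step 4 — Power factor: PF = cos(φ) = Re(Z)/|Z| = 363/479.2 = 0.7575.
Step 5 — Type: Im(Z) = 312.8 ⇒ lagging (phase φ = 40.8°).

PF = 0.7575 (lagging, φ = 40.8°)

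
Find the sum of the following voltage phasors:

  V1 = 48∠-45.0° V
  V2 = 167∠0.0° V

Step 1 — Convert each phasor to rectangular form:
  V1 = 48·(cos(-45.0°) + j·sin(-45.0°)) = 33.94 - j33.94 V
  V2 = 167·(cos(0.0°) + j·sin(0.0°)) = 167 V
Step 2 — Sum components: V_total = 200.9 - j33.94 V.
Step 3 — Convert to polar: |V_total| = 203.8 V, ∠V_total = -9.6°.

V_total = 203.8∠-9.6° V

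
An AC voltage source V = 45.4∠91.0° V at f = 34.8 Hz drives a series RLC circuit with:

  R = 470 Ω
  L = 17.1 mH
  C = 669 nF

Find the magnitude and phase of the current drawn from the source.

Step 1 — Angular frequency: ω = 2π·f = 2π·34.8 = 218.7 rad/s.
Step 2 — Component impedances:
  R: Z = R = 470 Ω
  L: Z = jωL = j·218.7·0.0171 = 0 + j3.739 Ω
  C: Z = 1/(jωC) = -j/(ω·C) = 0 - j6836 Ω
Step 3 — Series combination: Z_total = R + L + C = 470 - j6832 Ω = 6849∠-86.1° Ω.
Step 4 — Source phasor: V = 45.4∠91.0° V = -0.7923 + j45.39 V.
Step 5 — Ohm's law: I = V / Z_total = (-0.7923 + j45.39) / (470 - j6832) = -0.00662 + j0.0003394 A.
Step 6 — Convert to polar: |I| = 0.006629 A, ∠I = 177.1°.

I = 0.006629∠177.1° A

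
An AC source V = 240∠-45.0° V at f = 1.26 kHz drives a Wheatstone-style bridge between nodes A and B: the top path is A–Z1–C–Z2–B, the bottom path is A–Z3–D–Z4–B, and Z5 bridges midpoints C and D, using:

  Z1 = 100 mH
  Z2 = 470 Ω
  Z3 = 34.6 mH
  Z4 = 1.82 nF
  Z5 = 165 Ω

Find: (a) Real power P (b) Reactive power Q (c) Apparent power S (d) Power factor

Step 1 — Angular frequency: ω = 2π·f = 2π·1260 = 7917 rad/s.
Step 2 — Component impedances:
  Z1: Z = jωL = j·7917·0.1 = 0 + j791.7 Ω
  Z2: Z = R = 470 Ω
  Z3: Z = jωL = j·7917·0.0346 = 0 + j273.9 Ω
  Z4: Z = 1/(jωC) = -j/(ω·C) = 0 - j6.94e+04 Ω
  Z5: Z = R = 165 Ω
Step 3 — Bridge requires nodal analysis (the Z5 bridge couples midpoints C and D, so the two paths cannot be reduced to a simple series/parallel combination). Setting node B to ground and injecting 1 A at node A, the 3-node admittance system at A, C, D solves to V_A = Z_AB = 559.2 + j212.3 Ω = 598.1∠20.8° Ω.
Step 4 — Source phasor: V = 240∠-45.0° V = 169.7 - j169.7 V.
Step 5 — Current: I = V / Z = 0.1646 - j0.3659 A = 0.4012∠-65.8° A.
Step 6 — Complex power: S = V·I* = 90.03 + j34.17 VA.
Step 7 — Real power: P = Re(S) = 90.03 W.
Step 8 — Reactive power: Q = Im(S) = 34.17 VAR.
Step 9 — Apparent power: |S| = 96.3 VA.
Step 10 — Power factor: PF = P/|S| = 0.9349 (lagging).

(a) P = 90.03 W  (b) Q = 34.17 VAR  (c) S = 96.3 VA  (d) PF = 0.9349 (lagging)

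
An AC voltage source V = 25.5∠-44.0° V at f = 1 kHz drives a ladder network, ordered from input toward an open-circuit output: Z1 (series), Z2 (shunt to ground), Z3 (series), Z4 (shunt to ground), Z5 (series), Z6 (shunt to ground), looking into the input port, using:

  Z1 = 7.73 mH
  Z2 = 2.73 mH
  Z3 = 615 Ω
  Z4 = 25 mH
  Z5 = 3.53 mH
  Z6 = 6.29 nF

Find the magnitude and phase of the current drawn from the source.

Step 1 — Angular frequency: ω = 2π·f = 2π·1000 = 6283 rad/s.
Step 2 — Component impedances:
  Z1: Z = jωL = j·6283·0.00773 = 0 + j48.57 Ω
  Z2: Z = jωL = j·6283·0.00273 = 0 + j17.15 Ω
  Z3: Z = R = 615 Ω
  Z4: Z = jωL = j·6283·0.025 = 0 + j157.1 Ω
  Z5: Z = jωL = j·6283·0.00353 = 0 + j22.18 Ω
  Z6: Z = 1/(jωC) = -j/(ω·C) = 0 - j2.53e+04 Ω
Step 3 — Ladder network (open output): work backward from the far end, alternating series and parallel combinations. Z_in = 0.4425 + j65.6 Ω = 65.6∠89.6° Ω.
Step 4 — Source phasor: V = 25.5∠-44.0° V = 18.34 - j17.71 V.
Step 5 — Ohm's law: I = V / Z_total = (18.34 - j17.71) / (0.4425 + j65.6) = -0.2681 - j0.2814 A.
Step 6 — Convert to polar: |I| = 0.3887 A, ∠I = -133.6°.

I = 0.3887∠-133.6° A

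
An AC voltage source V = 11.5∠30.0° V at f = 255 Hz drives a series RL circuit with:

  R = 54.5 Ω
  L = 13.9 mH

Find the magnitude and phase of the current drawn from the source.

Step 1 — Angular frequency: ω = 2π·f = 2π·255 = 1602 rad/s.
Step 2 — Component impedances:
  R: Z = R = 54.5 Ω
  L: Z = jωL = j·1602·0.0139 = 0 + j22.27 Ω
Step 3 — Series combination: Z_total = R + L = 54.5 + j22.27 Ω = 58.87∠22.2° Ω.
Step 4 — Source phasor: V = 11.5∠30.0° V = 9.959 + j5.75 V.
Step 5 — Ohm's law: I = V / Z_total = (9.959 + j5.75) / (54.5 + j22.27) = 0.1935 + j0.02642 A.
Step 6 — Convert to polar: |I| = 0.1953 A, ∠I = 7.8°.

I = 0.1953∠7.8° A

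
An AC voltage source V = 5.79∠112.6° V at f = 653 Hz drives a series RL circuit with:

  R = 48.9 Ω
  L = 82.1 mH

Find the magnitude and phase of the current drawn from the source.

Step 1 — Angular frequency: ω = 2π·f = 2π·653 = 4103 rad/s.
Step 2 — Component impedances:
  R: Z = R = 48.9 Ω
  L: Z = jωL = j·4103·0.0821 = 0 + j336.8 Ω
Step 3 — Series combination: Z_total = R + L = 48.9 + j336.8 Ω = 340.4∠81.7° Ω.
Step 4 — Source phasor: V = 5.79∠112.6° V = -2.225 + j5.345 V.
Step 5 — Ohm's law: I = V / Z_total = (-2.225 + j5.345) / (48.9 + j336.8) = 0.0146 + j0.008725 A.
Step 6 — Convert to polar: |I| = 0.01701 A, ∠I = 30.9°.

I = 0.01701∠30.9° A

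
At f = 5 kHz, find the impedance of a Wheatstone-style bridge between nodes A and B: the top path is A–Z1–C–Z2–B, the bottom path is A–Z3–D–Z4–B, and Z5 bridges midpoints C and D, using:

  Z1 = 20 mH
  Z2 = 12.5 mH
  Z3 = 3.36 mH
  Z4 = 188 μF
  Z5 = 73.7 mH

Step 1 — Angular frequency: ω = 2π·f = 2π·5000 = 3.142e+04 rad/s.
Step 2 — Component impedances:
  Z1: Z = jωL = j·3.142e+04·0.02 = 0 + j628.3 Ω
  Z2: Z = jωL = j·3.142e+04·0.0125 = 0 + j392.7 Ω
  Z3: Z = jωL = j·3.142e+04·0.00336 = 0 + j105.6 Ω
  Z4: Z = 1/(jωC) = -j/(ω·C) = 0 - j0.1693 Ω
  Z5: Z = jωL = j·3.142e+04·0.0737 = 0 + j2315 Ω
Step 3 — Bridge requires nodal analysis (the Z5 bridge couples midpoints C and D, so the two paths cannot be reduced to a simple series/parallel combination). Setting node B to ground and injecting 1 A at node A, the 3-node admittance system at A, C, D solves to V_A = Z_AB = 0 + j95 Ω = 95∠90.0° Ω.

Z = 0 + j95 Ω = 95∠90.0° Ω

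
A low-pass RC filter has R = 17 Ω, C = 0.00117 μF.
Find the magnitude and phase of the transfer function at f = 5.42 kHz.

Step 1 — Angular frequency: ω = 2π·5420 = 3.405e+04 rad/s.
Step 2 — Transfer function: H(jω) = 1/(1 + jωRC).
Step 3 — Denominator: 1 + jωRC = 1 + j·3.405e+04·17·1.17e-09 = 1 + j0.0006774.
Step 4 — H = 1 - j0.0006774.
Step 5 — Magnitude: |H| = 1 (-0.0 dB); phase: φ = -0.0°.

|H| = 1 (-0.0 dB), φ = -0.0°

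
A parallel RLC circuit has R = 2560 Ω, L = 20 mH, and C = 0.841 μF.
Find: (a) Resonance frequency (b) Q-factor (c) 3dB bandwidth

Step 1 — Resonance: ω₀ = 1/√(LC) = 1/√(0.02·8.41e-07) = 7711 rad/s.
Step 2 — f₀ = ω₀/(2π) = 1227 Hz.
Step 3 — Parallel Q: Q = R/(ω₀L) = 2560/(7711·0.02) = 16.6.
Step 4 — Bandwidth: Δω = ω₀/Q = 464.5 rad/s; BW = Δω/(2π) = 73.92 Hz.

(a) f₀ = 1227 Hz  (b) Q = 16.6  (c) BW = 73.92 Hz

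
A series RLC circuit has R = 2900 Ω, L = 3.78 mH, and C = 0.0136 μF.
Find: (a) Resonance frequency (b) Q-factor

Step 1 — Resonance condition Im(Z)=0 gives ω₀ = 1/√(LC).
Step 2 — ω₀ = 1/√(0.00378·1.36e-08) = 1.395e+05 rad/s.
Step 3 — f₀ = ω₀/(2π) = 2.22e+04 Hz.
Step 4 — Series Q: Q = ω₀L/R = 1.395e+05·0.00378/2900 = 0.1818.

(a) f₀ = 2.22e+04 Hz  (b) Q = 0.1818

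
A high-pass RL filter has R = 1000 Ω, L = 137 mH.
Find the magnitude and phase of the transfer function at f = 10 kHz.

Step 1 — Angular frequency: ω = 2π·1e+04 = 6.283e+04 rad/s.
Step 2 — Transfer function: H(jω) = jωL/(R + jωL).
Step 3 — Numerator jωL = j·8608; denominator R + jωL = 1000 + j8608.
Step 4 — H = 0.9867 + j0.1146.
Step 5 — Magnitude: |H| = 0.9933 (-0.1 dB); phase: φ = 6.6°.

|H| = 0.9933 (-0.1 dB), φ = 6.6°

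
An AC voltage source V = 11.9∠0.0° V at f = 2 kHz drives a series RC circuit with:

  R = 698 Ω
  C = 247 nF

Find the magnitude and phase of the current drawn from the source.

Step 1 — Angular frequency: ω = 2π·f = 2π·2000 = 1.257e+04 rad/s.
Step 2 — Component impedances:
  R: Z = R = 698 Ω
  C: Z = 1/(jωC) = -j/(ω·C) = 0 - j322.2 Ω
Step 3 — Series combination: Z_total = R + C = 698 - j322.2 Ω = 768.8∠-24.8° Ω.
Step 4 — Source phasor: V = 11.9∠0.0° V = 11.9 V.
Step 5 — Ohm's law: I = V / Z_total = (11.9) / (698 - j322.2) = 0.01405 + j0.006487 A.
Step 6 — Convert to polar: |I| = 0.01548 A, ∠I = 24.8°.

I = 0.01548∠24.8° A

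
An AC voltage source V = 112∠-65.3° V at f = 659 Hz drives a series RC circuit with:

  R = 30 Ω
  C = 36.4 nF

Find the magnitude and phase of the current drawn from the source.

Step 1 — Angular frequency: ω = 2π·f = 2π·659 = 4141 rad/s.
Step 2 — Component impedances:
  R: Z = R = 30 Ω
  C: Z = 1/(jωC) = -j/(ω·C) = 0 - j6635 Ω
Step 3 — Series combination: Z_total = R + C = 30 - j6635 Ω = 6635∠-89.7° Ω.
Step 4 — Source phasor: V = 112∠-65.3° V = 46.8 - j101.8 V.
Step 5 — Ohm's law: I = V / Z_total = (46.8 - j101.8) / (30 - j6635) = 0.01537 + j0.006984 A.
Step 6 — Convert to polar: |I| = 0.01688 A, ∠I = 24.4°.

I = 0.01688∠24.4° A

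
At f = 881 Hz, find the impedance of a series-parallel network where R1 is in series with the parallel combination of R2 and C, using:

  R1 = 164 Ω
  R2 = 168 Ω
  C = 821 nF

Step 1 — Angular frequency: ω = 2π·f = 2π·881 = 5535 rad/s.
Step 2 — Component impedances:
  R1: Z = R = 164 Ω
  R2: Z = R = 168 Ω
  C: Z = 1/(jωC) = -j/(ω·C) = 0 - j220 Ω
Step 3 — Parallel branch: R2 || C = 1/(1/R2 + 1/C) = 106.1 - j81.03 Ω.
Step 4 — Series with R1: Z_total = R1 + (R2 || C) = 270.1 - j81.03 Ω = 282∠-16.7° Ω.

Z = 270.1 - j81.03 Ω = 282∠-16.7° Ω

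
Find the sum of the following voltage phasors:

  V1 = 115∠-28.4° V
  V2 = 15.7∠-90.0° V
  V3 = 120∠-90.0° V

Step 1 — Convert each phasor to rectangular form:
  V1 = 115·(cos(-28.4°) + j·sin(-28.4°)) = 101.2 - j54.7 V
  V2 = 15.7·(cos(-90.0°) + j·sin(-90.0°)) = 0 - j15.7 V
  V3 = 120·(cos(-90.0°) + j·sin(-90.0°)) = 0 - j120 V
Step 2 — Sum components: V_total = 101.2 - j190.4 V.
Step 3 — Convert to polar: |V_total| = 215.6 V, ∠V_total = -62.0°.

V_total = 215.6∠-62.0° V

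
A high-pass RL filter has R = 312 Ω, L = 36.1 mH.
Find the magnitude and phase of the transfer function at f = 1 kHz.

Step 1 — Angular frequency: ω = 2π·1000 = 6283 rad/s.
Step 2 — Transfer function: H(jω) = jωL/(R + jωL).
Step 3 — Numerator jωL = j·226.8; denominator R + jωL = 312 + j226.8.
Step 4 — H = 0.3458 + j0.4756.
Step 5 — Magnitude: |H| = 0.588 (-4.6 dB); phase: φ = 54.0°.

|H| = 0.588 (-4.6 dB), φ = 54.0°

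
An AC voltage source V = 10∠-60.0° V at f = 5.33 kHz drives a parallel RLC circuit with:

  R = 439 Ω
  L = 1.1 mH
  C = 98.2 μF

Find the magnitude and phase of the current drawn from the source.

Step 1 — Angular frequency: ω = 2π·f = 2π·5330 = 3.349e+04 rad/s.
Step 2 — Component impedances:
  R: Z = R = 439 Ω
  L: Z = jωL = j·3.349e+04·0.0011 = 0 + j36.84 Ω
  C: Z = 1/(jωC) = -j/(ω·C) = 0 - j0.3041 Ω
Step 3 — Parallel combination: 1/Z_total = 1/R + 1/L + 1/C; Z_total = 0.0002141 - j0.3066 Ω = 0.3066∠-90.0° Ω.
Step 4 — Source phasor: V = 10∠-60.0° V = 5 - j8.66 V.
Step 5 — Ohm's law: I = V / Z_total = (5 - j8.66) / (0.0002141 - j0.3066) = 28.26 + j16.29 A.
Step 6 — Convert to polar: |I| = 32.62 A, ∠I = 30.0°.

I = 32.62∠30.0° A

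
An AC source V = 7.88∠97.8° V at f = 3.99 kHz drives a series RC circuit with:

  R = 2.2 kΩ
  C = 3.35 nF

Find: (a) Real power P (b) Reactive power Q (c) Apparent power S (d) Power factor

Step 1 — Angular frequency: ω = 2π·f = 2π·3990 = 2.507e+04 rad/s.
Step 2 — Component impedances:
  R: Z = R = 2200 Ω
  C: Z = 1/(jωC) = -j/(ω·C) = 0 - j1.191e+04 Ω
Step 3 — Series combination: Z_total = R + C = 2200 - j1.191e+04 Ω = 1.211e+04∠-79.5° Ω.
Step 4 — Source phasor: V = 7.88∠97.8° V = -1.069 + j7.807 V.
Step 5 — Current: I = V / Z = -0.0006501 + j3.03e-05 A = 0.0006508∠177.3° A.
Step 6 — Complex power: S = V·I* = 0.0009317 - j0.005043 VA.
Step 7 — Real power: P = Re(S) = 0.0009317 W.
Step 8 — Reactive power: Q = Im(S) = -0.005043 VAR.
Step 9 — Apparent power: |S| = 0.005128 VA.
Step 10 — Power factor: PF = P/|S| = 0.1817 (leading).

(a) P = 0.0009317 W  (b) Q = -0.005043 VAR  (c) S = 0.005128 VA  (d) PF = 0.1817 (leading)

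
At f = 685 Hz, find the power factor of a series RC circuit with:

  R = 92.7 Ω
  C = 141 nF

Step 1 — Angular frequency: ω = 2π·f = 2π·685 = 4304 rad/s.
Step 2 — Component impedances:
  R: Z = R = 92.7 Ω
  C: Z = 1/(jωC) = -j/(ω·C) = 0 - j1648 Ω
Step 3 — Series combination: Z_total = R + C = 92.7 - j1648 Ω = 1650∠-86.8° Ω.
Step 4 — Power factor: PF = cos(φ) = Re(Z)/|Z| = 92.7/1650.4 = 0.05617.
Step 5 — Type: Im(Z) = -1648 ⇒ leading (phase φ = -86.8°).

PF = 0.05617 (leading, φ = -86.8°)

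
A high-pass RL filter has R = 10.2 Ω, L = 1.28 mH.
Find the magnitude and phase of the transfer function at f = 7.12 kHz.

Step 1 — Angular frequency: ω = 2π·7120 = 4.474e+04 rad/s.
Step 2 — Transfer function: H(jω) = jωL/(R + jωL).
Step 3 — Numerator jωL = j·57.26; denominator R + jωL = 10.2 + j57.26.
Step 4 — H = 0.9692 + j0.1726.
Step 5 — Magnitude: |H| = 0.9845 (-0.1 dB); phase: φ = 10.1°.

|H| = 0.9845 (-0.1 dB), φ = 10.1°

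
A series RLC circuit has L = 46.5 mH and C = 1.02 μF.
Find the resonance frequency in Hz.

Step 1 — Resonance condition Im(Z)=0 gives ω₀ = 1/√(LC).
Step 2 — ω₀ = 1/√(0.0465·1.02e-06) = 4592 rad/s.
Step 3 — f₀ = ω₀/(2π) = 730.8 Hz.

f₀ = 730.8 Hz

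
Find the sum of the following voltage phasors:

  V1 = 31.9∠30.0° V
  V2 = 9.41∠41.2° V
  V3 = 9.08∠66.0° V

Step 1 — Convert each phasor to rectangular form:
  V1 = 31.9·(cos(30.0°) + j·sin(30.0°)) = 27.63 + j15.95 V
  V2 = 9.41·(cos(41.2°) + j·sin(41.2°)) = 7.08 + j6.198 V
  V3 = 9.08·(cos(66.0°) + j·sin(66.0°)) = 3.693 + j8.295 V
Step 2 — Sum components: V_total = 38.4 + j30.44 V.
Step 3 — Convert to polar: |V_total| = 49 V, ∠V_total = 38.4°.

V_total = 49∠38.4° V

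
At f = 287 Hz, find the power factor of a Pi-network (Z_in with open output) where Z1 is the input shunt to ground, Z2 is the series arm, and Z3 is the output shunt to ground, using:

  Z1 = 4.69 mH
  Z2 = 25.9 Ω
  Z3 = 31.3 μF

Step 1 — Angular frequency: ω = 2π·f = 2π·287 = 1803 rad/s.
Step 2 — Component impedances:
  Z1: Z = jωL = j·1803·0.00469 = 0 + j8.457 Ω
  Z2: Z = R = 25.9 Ω
  Z3: Z = 1/(jωC) = -j/(ω·C) = 0 - j17.72 Ω
Step 3 — With open output, the series arm Z2 and the output shunt Z3 appear in series to ground: Z2 + Z3 = 25.9 - j17.72 Ω.
Step 4 — Parallel with input shunt Z1: Z_in = Z1 || (Z2 + Z3) = 2.449 + j9.333 Ω = 9.649∠75.3° Ω.
Step 5 — Power factor: PF = cos(φ) = Re(Z)/|Z| = 2.449/9.649 = 0.2538.
Step 6 — Type: Im(Z) = 9.333 ⇒ lagging (phase φ = 75.3°).

PF = 0.2538 (lagging, φ = 75.3°)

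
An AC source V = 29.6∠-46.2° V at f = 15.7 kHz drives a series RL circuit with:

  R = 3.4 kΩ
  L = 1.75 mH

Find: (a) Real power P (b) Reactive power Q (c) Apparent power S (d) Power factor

Step 1 — Angular frequency: ω = 2π·f = 2π·1.57e+04 = 9.865e+04 rad/s.
Step 2 — Component impedances:
  R: Z = R = 3400 Ω
  L: Z = jωL = j·9.865e+04·0.00175 = 0 + j172.6 Ω
Step 3 — Series combination: Z_total = R + L = 3400 + j172.6 Ω = 3404∠2.9° Ω.
Step 4 — Source phasor: V = 29.6∠-46.2° V = 20.49 - j21.36 V.
Step 5 — Current: I = V / Z = 0.005692 - j0.006573 A = 0.008695∠-49.1° A.
Step 6 — Complex power: S = V·I* = 0.257 + j0.01305 VA.
Step 7 — Real power: P = Re(S) = 0.257 W.
Step 8 — Reactive power: Q = Im(S) = 0.01305 VAR.
Step 9 — Apparent power: |S| = 0.2574 VA.
Step 10 — Power factor: PF = P/|S| = 0.9987 (lagging).

(a) P = 0.257 W  (b) Q = 0.01305 VAR  (c) S = 0.2574 VA  (d) PF = 0.9987 (lagging)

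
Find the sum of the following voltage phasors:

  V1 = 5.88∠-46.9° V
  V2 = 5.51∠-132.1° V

Step 1 — Convert each phasor to rectangular form:
  V1 = 5.88·(cos(-46.9°) + j·sin(-46.9°)) = 4.018 - j4.293 V
  V2 = 5.51·(cos(-132.1°) + j·sin(-132.1°)) = -3.694 - j4.088 V
Step 2 — Sum components: V_total = 0.3236 - j8.382 V.
Step 3 — Convert to polar: |V_total| = 8.388 V, ∠V_total = -87.8°.

V_total = 8.388∠-87.8° V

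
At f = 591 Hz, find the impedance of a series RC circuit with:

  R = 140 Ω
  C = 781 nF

Step 1 — Angular frequency: ω = 2π·f = 2π·591 = 3713 rad/s.
Step 2 — Component impedances:
  R: Z = R = 140 Ω
  C: Z = 1/(jωC) = -j/(ω·C) = 0 - j344.8 Ω
Step 3 — Series combination: Z_total = R + C = 140 - j344.8 Ω = 372.1∠-67.9° Ω.

Z = 140 - j344.8 Ω = 372.1∠-67.9° Ω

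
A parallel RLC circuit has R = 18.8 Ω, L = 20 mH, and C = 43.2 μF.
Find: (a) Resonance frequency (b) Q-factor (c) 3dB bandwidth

Step 1 — Resonance: ω₀ = 1/√(LC) = 1/√(0.02·4.32e-05) = 1076 rad/s.
Step 2 — f₀ = ω₀/(2π) = 171.2 Hz.
Step 3 — Parallel Q: Q = R/(ω₀L) = 18.8/(1076·0.02) = 0.8737.
Step 4 — Bandwidth: Δω = ω₀/Q = 1231 rad/s; BW = Δω/(2π) = 196 Hz.

(a) f₀ = 171.2 Hz  (b) Q = 0.8737  (c) BW = 196 Hz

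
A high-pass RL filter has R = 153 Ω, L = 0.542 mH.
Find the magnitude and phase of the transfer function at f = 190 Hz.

Step 1 — Angular frequency: ω = 2π·190 = 1194 rad/s.
Step 2 — Transfer function: H(jω) = jωL/(R + jωL).
Step 3 — Numerator jωL = j·0.647; denominator R + jωL = 153 + j0.647.
Step 4 — H = 1.788e-05 + j0.004229.
Step 5 — Magnitude: |H| = 0.004229 (-47.5 dB); phase: φ = 89.8°.

|H| = 0.004229 (-47.5 dB), φ = 89.8°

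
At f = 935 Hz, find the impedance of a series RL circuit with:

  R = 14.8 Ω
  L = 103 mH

Step 1 — Angular frequency: ω = 2π·f = 2π·935 = 5875 rad/s.
Step 2 — Component impedances:
  R: Z = R = 14.8 Ω
  L: Z = jωL = j·5875·0.103 = 0 + j605.1 Ω
Step 3 — Series combination: Z_total = R + L = 14.8 + j605.1 Ω = 605.3∠88.6° Ω.

Z = 14.8 + j605.1 Ω = 605.3∠88.6° Ω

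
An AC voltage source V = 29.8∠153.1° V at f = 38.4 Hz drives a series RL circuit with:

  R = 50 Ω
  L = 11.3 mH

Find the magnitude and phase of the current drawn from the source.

Step 1 — Angular frequency: ω = 2π·f = 2π·38.4 = 241.3 rad/s.
Step 2 — Component impedances:
  R: Z = R = 50 Ω
  L: Z = jωL = j·241.3·0.0113 = 0 + j2.726 Ω
Step 3 — Series combination: Z_total = R + L = 50 + j2.726 Ω = 50.07∠3.1° Ω.
Step 4 — Source phasor: V = 29.8∠153.1° V = -26.58 + j13.48 V.
Step 5 — Ohm's law: I = V / Z_total = (-26.58 + j13.48) / (50 + j2.726) = -0.5153 + j0.2977 A.
Step 6 — Convert to polar: |I| = 0.5951 A, ∠I = 150.0°.

I = 0.5951∠150.0° A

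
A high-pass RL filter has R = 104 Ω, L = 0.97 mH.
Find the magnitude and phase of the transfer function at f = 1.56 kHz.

Step 1 — Angular frequency: ω = 2π·1560 = 9802 rad/s.
Step 2 — Transfer function: H(jω) = jωL/(R + jωL).
Step 3 — Numerator jωL = j·9.508; denominator R + jωL = 104 + j9.508.
Step 4 — H = 0.008288 + j0.09066.
Step 5 — Magnitude: |H| = 0.09104 (-20.8 dB); phase: φ = 84.8°.

|H| = 0.09104 (-20.8 dB), φ = 84.8°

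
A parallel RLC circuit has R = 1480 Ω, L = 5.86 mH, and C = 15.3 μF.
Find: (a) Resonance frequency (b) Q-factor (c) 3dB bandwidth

Step 1 — Resonance: ω₀ = 1/√(LC) = 1/√(0.00586·1.53e-05) = 3340 rad/s.
Step 2 — f₀ = ω₀/(2π) = 531.5 Hz.
Step 3 — Parallel Q: Q = R/(ω₀L) = 1480/(3340·0.00586) = 75.62.
Step 4 — Bandwidth: Δω = ω₀/Q = 44.16 rad/s; BW = Δω/(2π) = 7.029 Hz.

(a) f₀ = 531.5 Hz  (b) Q = 75.62  (c) BW = 7.029 Hz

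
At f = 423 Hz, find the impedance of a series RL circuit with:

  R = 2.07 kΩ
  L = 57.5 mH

Step 1 — Angular frequency: ω = 2π·f = 2π·423 = 2658 rad/s.
Step 2 — Component impedances:
  R: Z = R = 2070 Ω
  L: Z = jωL = j·2658·0.0575 = 0 + j152.8 Ω
Step 3 — Series combination: Z_total = R + L = 2070 + j152.8 Ω = 2076∠4.2° Ω.

Z = 2070 + j152.8 Ω = 2076∠4.2° Ω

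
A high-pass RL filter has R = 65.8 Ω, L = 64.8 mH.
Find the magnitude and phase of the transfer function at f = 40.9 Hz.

Step 1 — Angular frequency: ω = 2π·40.9 = 257 rad/s.
Step 2 — Transfer function: H(jω) = jωL/(R + jωL).
Step 3 — Numerator jωL = j·16.65; denominator R + jωL = 65.8 + j16.65.
Step 4 — H = 0.06019 + j0.2378.
Step 5 — Magnitude: |H| = 0.2453 (-12.2 dB); phase: φ = 75.8°.

|H| = 0.2453 (-12.2 dB), φ = 75.8°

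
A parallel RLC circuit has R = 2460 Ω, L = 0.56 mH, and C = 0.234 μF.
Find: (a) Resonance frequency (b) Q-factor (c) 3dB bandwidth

Step 1 — Resonance: ω₀ = 1/√(LC) = 1/√(0.00056·2.34e-07) = 8.736e+04 rad/s.
Step 2 — f₀ = ω₀/(2π) = 1.39e+04 Hz.
Step 3 — Parallel Q: Q = R/(ω₀L) = 2460/(8.736e+04·0.00056) = 50.29.
Step 4 — Bandwidth: Δω = ω₀/Q = 1737 rad/s; BW = Δω/(2π) = 276.5 Hz.

(a) f₀ = 1.39e+04 Hz  (b) Q = 50.29  (c) BW = 276.5 Hz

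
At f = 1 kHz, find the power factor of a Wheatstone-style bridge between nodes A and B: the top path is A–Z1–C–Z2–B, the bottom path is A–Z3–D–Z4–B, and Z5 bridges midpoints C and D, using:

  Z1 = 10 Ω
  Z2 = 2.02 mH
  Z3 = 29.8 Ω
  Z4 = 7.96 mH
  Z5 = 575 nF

Step 1 — Angular frequency: ω = 2π·f = 2π·1000 = 6283 rad/s.
Step 2 — Component impedances:
  Z1: Z = R = 10 Ω
  Z2: Z = jωL = j·6283·0.00202 = 0 + j12.69 Ω
  Z3: Z = R = 29.8 Ω
  Z4: Z = jωL = j·6283·0.00796 = 0 + j50.01 Ω
  Z5: Z = 1/(jωC) = -j/(ω·C) = 0 - j276.8 Ω
Step 3 — Bridge requires nodal analysis (the Z5 bridge couples midpoints C and D, so the two paths cannot be reduced to a simple series/parallel combination). Setting node B to ground and injecting 1 A at node A, the 3-node admittance system at A, C, D solves to V_A = Z_AB = 7.564 + j10.16 Ω = 12.67∠53.3° Ω.
Step 4 — Power factor: PF = cos(φ) = Re(Z)/|Z| = 7.564/12.667 = 0.5971.
Step 5 — Type: Im(Z) = 10.16 ⇒ lagging (phase φ = 53.3°).

PF = 0.5971 (lagging, φ = 53.3°)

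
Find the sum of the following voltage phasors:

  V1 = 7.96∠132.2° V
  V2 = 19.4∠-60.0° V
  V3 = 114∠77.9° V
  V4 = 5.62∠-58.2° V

Step 1 — Convert each phasor to rectangular form:
  V1 = 7.96·(cos(132.2°) + j·sin(132.2°)) = -5.347 + j5.897 V
  V2 = 19.4·(cos(-60.0°) + j·sin(-60.0°)) = 9.7 - j16.8 V
  V3 = 114·(cos(77.9°) + j·sin(77.9°)) = 23.9 + j111.5 V
  V4 = 5.62·(cos(-58.2°) + j·sin(-58.2°)) = 2.961 - j4.776 V
Step 2 — Sum components: V_total = 31.21 + j95.79 V.
Step 3 — Convert to polar: |V_total| = 100.7 V, ∠V_total = 72.0°.

V_total = 100.7∠72.0° V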